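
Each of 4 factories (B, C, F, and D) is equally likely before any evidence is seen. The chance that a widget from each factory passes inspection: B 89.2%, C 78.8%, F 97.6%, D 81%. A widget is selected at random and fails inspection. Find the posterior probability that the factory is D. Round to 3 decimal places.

0.356

Taking complements, P(nonconforming | each) = B 0.108, C 0.212, F 0.024, D 0.19.
Since the prior is uniform, the posterior is proportional to the likelihood:
  B: 0.108
  C: 0.212
  F: 0.024
  D: 0.19
Total = 0.534.
P(D | evidence) = 0.19 / 0.534 ≈ 0.356.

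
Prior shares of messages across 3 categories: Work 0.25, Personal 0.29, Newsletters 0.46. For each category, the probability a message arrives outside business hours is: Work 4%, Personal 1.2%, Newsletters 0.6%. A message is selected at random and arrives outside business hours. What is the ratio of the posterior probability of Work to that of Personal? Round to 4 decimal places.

2.8736

By Bayes' rule, posterior ∝ prior × likelihood:
  Work: 0.25 × 0.04 = 0.01
  Personal: 0.29 × 0.012 = 0.00348
  Newsletters: 0.46 × 0.006 = 0.00276
Sum = 0.01624.
The ratio is 0.01 / 0.00348 (the normalizer cancels) = 2.8736.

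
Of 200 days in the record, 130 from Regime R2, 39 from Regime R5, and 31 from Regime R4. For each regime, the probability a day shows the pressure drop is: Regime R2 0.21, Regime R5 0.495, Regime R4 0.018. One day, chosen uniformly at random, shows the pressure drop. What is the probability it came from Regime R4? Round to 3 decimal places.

By Bayes' rule, posterior ∝ prior × likelihood:
  Regime R2: 0.65 × 0.21 = 0.1365
  Regime R5: 0.195 × 0.495 = 0.096525
  Regime R4: 0.155 × 0.018 = 0.00279
Total = 0.235815.
P(Regime R4 | evidence) = 0.00279 / 0.235815 ≈ 0.012.

0.012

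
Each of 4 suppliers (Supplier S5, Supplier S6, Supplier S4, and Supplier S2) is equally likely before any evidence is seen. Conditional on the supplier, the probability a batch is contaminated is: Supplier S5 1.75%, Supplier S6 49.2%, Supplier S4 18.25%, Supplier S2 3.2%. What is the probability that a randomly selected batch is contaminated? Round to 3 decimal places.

0.181

With a uniform prior (1/4 each), posterior ∝ likelihood:
  Supplier S5: 0.0175
  Supplier S6: 0.492
  Supplier S4: 0.1825
  Supplier S2: 0.032
P(contaminated) = (1/4) × (0.0175 + 0.492 + 0.1825 + 0.032) = 0.724/4 ≈ 0.181.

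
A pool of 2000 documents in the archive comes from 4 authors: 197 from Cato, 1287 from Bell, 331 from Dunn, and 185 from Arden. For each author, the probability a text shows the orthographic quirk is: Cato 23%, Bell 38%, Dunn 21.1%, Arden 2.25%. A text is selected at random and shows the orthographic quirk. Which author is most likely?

Bell

Unnormalized posteriors (prior × likelihood):
  Cato: 0.0985 × 0.23 = 0.022655
  Bell: 0.6435 × 0.38 = 0.24453
  Dunn: 0.1655 × 0.211 = 0.0349205
  Arden: 0.0925 × 0.0225 = 0.00208125
Total = 0.30418675.
Largest term belongs to Bell, so Bell is most probable.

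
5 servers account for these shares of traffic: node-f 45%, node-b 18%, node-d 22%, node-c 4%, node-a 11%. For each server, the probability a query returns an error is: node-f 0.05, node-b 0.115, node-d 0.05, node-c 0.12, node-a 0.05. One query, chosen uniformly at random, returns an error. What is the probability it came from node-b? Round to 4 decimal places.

0.3209

By Bayes' rule, posterior ∝ prior × likelihood:
  node-f: 0.45 × 0.05 = 0.0225
  node-b: 0.18 × 0.115 = 0.0207
  node-d: 0.22 × 0.05 = 0.011
  node-c: 0.04 × 0.12 = 0.0048
  node-a: 0.11 × 0.05 = 0.0055
Normalizing constant = 0.0645.
P(node-b | evidence) = 0.0207 / 0.0645 ≈ 0.3209.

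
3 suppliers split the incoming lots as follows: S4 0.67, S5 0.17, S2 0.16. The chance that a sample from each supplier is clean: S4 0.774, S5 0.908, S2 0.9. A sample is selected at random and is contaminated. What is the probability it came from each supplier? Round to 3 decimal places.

Taking complements, P(contaminated | each) = S4 0.226, S5 0.092, S2 0.1.
Prior × likelihood for each hypothesis:
  S4: 0.67 × 0.226 = 0.15142
  S5: 0.17 × 0.092 = 0.01564
  S2: 0.16 × 0.1 = 0.016
Sum = 0.18306.
P(S4 | contaminated) = 0.15142/0.18306 ≈ 0.827
P(S5 | contaminated) = 0.01564/0.18306 ≈ 0.085
P(S2 | contaminated) = 0.016/0.18306 ≈ 0.087

S4 0.827, S5 0.085, S2 0.087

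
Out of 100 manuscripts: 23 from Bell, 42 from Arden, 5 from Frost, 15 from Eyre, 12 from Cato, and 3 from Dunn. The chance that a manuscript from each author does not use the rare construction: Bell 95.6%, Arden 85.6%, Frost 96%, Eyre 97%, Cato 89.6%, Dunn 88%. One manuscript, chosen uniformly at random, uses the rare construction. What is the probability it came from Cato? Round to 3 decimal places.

0.134

Taking complements, P(rare-form | each) = Bell 0.044, Arden 0.144, Frost 0.04, Eyre 0.03, Cato 0.104, Dunn 0.12.
Unnormalized posteriors (prior × likelihood):
  Bell: 0.23 × 0.044 = 0.01012
  Arden: 0.42 × 0.144 = 0.06048
  Frost: 0.05 × 0.04 = 0.002
  Eyre: 0.15 × 0.03 = 0.0045
  Cato: 0.12 × 0.104 = 0.01248
  Dunn: 0.03 × 0.12 = 0.0036
Normalizing constant = 0.09318.
P(Cato | evidence) = 0.01248 / 0.09318 ≈ 0.134.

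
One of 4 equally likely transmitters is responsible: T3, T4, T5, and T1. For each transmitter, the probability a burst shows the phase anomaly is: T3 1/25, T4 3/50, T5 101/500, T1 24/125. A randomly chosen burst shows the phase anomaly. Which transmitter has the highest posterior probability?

Since the prior is uniform, the posterior is proportional to the likelihood:
  T3: 0.04
  T4: 0.06
  T5: 0.202
  T1: 0.192
Normalizing constant = 0.494.
Largest term belongs to T5, so T5 is most probable.

T5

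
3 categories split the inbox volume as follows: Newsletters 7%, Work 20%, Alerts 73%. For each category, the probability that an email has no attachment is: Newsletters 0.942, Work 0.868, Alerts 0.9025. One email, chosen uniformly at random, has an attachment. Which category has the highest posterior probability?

Alerts

Taking complements, P(attachment | each) = Newsletters 0.058, Work 0.132, Alerts 0.0975.
Compute prior × likelihood for every hypothesis:
  Newsletters: 0.07 × 0.058 = 0.00406
  Work: 0.2 × 0.132 = 0.0264
  Alerts: 0.73 × 0.0975 = 0.071175
Normalizing constant = 0.101635.
Largest term belongs to Alerts, so Alerts is most probable.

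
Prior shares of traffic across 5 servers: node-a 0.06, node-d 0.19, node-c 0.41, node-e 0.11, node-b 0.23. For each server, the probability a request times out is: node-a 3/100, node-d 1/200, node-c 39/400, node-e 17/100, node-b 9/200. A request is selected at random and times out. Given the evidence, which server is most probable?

node-c

Compute prior × likelihood for every hypothesis:
  node-a: 0.06 × 0.03 = 0.0018
  node-d: 0.19 × 0.005 = 0.00095
  node-c: 0.41 × 0.0975 = 0.039975
  node-e: 0.11 × 0.17 = 0.0187
  node-b: 0.23 × 0.045 = 0.01035
Normalizing constant = 0.071775.
Largest term belongs to node-c, so node-c is most probable.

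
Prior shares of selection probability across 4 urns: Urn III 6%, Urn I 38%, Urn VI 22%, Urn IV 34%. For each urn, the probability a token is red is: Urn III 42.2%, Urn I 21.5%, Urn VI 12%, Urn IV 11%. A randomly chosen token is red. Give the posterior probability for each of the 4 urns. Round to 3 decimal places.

Compute prior × likelihood for every hypothesis:
  Urn III: 0.06 × 0.422 = 0.02532
  Urn I: 0.38 × 0.215 = 0.0817
  Urn VI: 0.22 × 0.12 = 0.0264
  Urn IV: 0.34 × 0.11 = 0.0374
Total = 0.17082.
P(Urn III | red) = 0.02532/0.17082 ≈ 0.148
P(Urn I | red) = 0.0817/0.17082 ≈ 0.478
P(Urn VI | red) = 0.0264/0.17082 ≈ 0.155
P(Urn IV | red) = 0.0374/0.17082 ≈ 0.219

Urn III 0.148, Urn I 0.478, Urn VI 0.155, Urn IV 0.219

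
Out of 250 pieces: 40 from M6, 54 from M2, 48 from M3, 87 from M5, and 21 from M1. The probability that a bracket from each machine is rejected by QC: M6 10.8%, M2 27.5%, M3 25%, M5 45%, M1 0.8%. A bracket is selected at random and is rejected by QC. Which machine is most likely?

M5

By Bayes' rule, posterior ∝ prior × likelihood:
  M6: 0.16 × 0.108 = 0.01728
  M2: 0.216 × 0.275 = 0.0594
  M3: 0.192 × 0.25 = 0.048
  M5: 0.348 × 0.45 = 0.1566
  M1: 0.084 × 0.008 = 0.000672
Total = 0.281952.
Largest term belongs to M5, so M5 is most probable.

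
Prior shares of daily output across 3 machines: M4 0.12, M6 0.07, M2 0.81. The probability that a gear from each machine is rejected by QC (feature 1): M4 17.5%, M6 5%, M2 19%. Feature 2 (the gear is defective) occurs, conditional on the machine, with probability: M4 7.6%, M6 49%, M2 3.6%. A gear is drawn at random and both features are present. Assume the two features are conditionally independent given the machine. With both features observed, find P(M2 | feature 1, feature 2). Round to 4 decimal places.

By Bayes' rule, posterior ∝ prior × likelihood:
  M4: 0.12 × 0.175 × 0.076 = 0.001596
  M6: 0.07 × 0.05 × 0.49 = 0.001715
  M2: 0.81 × 0.19 × 0.036 = 0.0055404
Sum = 0.0088514.
P(M2 | evidence) = 0.0055404 / 0.0088514 ≈ 0.6259.

0.6259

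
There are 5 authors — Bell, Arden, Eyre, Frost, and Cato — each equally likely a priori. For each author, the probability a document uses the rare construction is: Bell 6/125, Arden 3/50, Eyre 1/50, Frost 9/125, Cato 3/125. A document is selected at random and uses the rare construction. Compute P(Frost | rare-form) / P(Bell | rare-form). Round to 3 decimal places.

With a uniform prior (1/5 each), posterior ∝ likelihood:
  Bell: 0.048
  Arden: 0.06
  Eyre: 0.02
  Frost: 0.072
  Cato: 0.024
Normalizing constant = 0.224.
The ratio is 0.072 / 0.048 (the normalizer cancels) = 1.500.

1.500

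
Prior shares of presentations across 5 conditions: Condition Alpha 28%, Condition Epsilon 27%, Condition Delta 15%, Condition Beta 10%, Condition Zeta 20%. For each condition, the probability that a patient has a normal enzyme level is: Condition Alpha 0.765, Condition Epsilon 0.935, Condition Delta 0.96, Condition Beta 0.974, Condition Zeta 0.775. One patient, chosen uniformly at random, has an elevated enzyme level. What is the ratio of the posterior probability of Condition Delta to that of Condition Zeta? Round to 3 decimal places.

Taking complements, P(elevated | each) = Condition Alpha 0.235, Condition Epsilon 0.065, Condition Delta 0.04, Condition Beta 0.026, Condition Zeta 0.225.
Unnormalized posteriors (prior × likelihood):
  Condition Alpha: 0.28 × 0.235 = 0.0658
  Condition Epsilon: 0.27 × 0.065 = 0.01755
  Condition Delta: 0.15 × 0.04 = 0.006
  Condition Beta: 0.1 × 0.026 = 0.0026
  Condition Zeta: 0.2 × 0.225 = 0.045
Normalizing constant = 0.13695.
The ratio is 0.006 / 0.045 (the normalizer cancels) = 0.133.

0.133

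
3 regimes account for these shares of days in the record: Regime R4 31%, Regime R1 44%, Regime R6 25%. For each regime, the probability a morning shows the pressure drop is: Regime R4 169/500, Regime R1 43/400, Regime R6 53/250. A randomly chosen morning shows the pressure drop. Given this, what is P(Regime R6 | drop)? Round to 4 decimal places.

0.2584

Compute prior × likelihood for every hypothesis:
  Regime R4: 0.31 × 0.338 = 0.10478
  Regime R1: 0.44 × 0.1075 = 0.0473
  Regime R6: 0.25 × 0.212 = 0.053
Sum = 0.20508.
P(Regime R6 | evidence) = 0.053 / 0.20508 ≈ 0.2584.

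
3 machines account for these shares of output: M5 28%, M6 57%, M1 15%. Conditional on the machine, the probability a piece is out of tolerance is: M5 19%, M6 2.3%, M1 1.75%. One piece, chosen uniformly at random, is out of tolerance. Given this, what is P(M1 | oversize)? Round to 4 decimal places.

Prior × likelihood for each hypothesis:
  M5: 0.28 × 0.19 = 0.0532
  M6: 0.57 × 0.023 = 0.01311
  M1: 0.15 × 0.0175 = 0.002625
Normalizing constant = 0.068935.
P(M1 | evidence) = 0.002625 / 0.068935 ≈ 0.0381.

0.0381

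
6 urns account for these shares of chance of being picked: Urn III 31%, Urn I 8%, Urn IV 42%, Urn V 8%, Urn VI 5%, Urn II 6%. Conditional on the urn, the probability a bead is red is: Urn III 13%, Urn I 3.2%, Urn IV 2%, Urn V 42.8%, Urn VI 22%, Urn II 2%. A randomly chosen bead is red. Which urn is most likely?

Unnormalized posteriors (prior × likelihood):
  Urn III: 0.31 × 0.13 = 0.0403
  Urn I: 0.08 × 0.032 = 0.00256
  Urn IV: 0.42 × 0.02 = 0.0084
  Urn V: 0.08 × 0.428 = 0.03424
  Urn VI: 0.05 × 0.22 = 0.011
  Urn II: 0.06 × 0.02 = 0.0012
Normalizing constant = 0.0977.
Largest term belongs to Urn III, so Urn III is most probable.

Urn III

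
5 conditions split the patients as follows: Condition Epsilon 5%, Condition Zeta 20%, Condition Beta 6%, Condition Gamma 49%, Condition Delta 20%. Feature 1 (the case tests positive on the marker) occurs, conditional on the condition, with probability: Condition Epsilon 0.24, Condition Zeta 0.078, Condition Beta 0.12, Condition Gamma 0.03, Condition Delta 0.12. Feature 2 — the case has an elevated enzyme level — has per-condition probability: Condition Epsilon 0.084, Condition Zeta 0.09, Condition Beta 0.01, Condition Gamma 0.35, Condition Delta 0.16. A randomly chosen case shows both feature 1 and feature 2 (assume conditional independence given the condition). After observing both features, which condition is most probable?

Condition Gamma

Compute prior × likelihood for every hypothesis:
  Condition Epsilon: 0.05 × 0.24 × 0.084 = 0.001008
  Condition Zeta: 0.2 × 0.078 × 0.09 = 0.001404
  Condition Beta: 0.06 × 0.12 × 0.01 = 0.000072
  Condition Gamma: 0.49 × 0.03 × 0.35 = 0.005145
  Condition Delta: 0.2 × 0.12 × 0.16 = 0.00384
Normalizing constant = 0.011469.
Largest term belongs to Condition Gamma, so Condition Gamma is most probable.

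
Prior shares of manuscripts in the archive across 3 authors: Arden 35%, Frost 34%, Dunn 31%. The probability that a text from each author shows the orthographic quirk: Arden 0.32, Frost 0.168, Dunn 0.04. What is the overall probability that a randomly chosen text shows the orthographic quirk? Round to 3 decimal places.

0.182

By Bayes' rule, posterior ∝ prior × likelihood:
  Arden: 0.35 × 0.32 = 0.112
  Frost: 0.34 × 0.168 = 0.05712
  Dunn: 0.31 × 0.04 = 0.0124
P(quirk) = 0.112 + 0.05712 + 0.0124 = 0.18152 → 0.182.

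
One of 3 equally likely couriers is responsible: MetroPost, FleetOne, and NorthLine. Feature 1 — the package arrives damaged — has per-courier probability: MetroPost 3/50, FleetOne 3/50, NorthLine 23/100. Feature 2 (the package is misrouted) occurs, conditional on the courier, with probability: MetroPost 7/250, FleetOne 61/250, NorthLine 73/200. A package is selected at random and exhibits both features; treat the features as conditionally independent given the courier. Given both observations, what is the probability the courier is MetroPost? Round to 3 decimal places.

With a uniform prior (1/3 each), posterior ∝ likelihood:
  MetroPost: 0.06 × 0.028 = 0.00168
  FleetOne: 0.06 × 0.244 = 0.01464
  NorthLine: 0.23 × 0.365 = 0.08395
Normalizing constant = 0.10027.
P(MetroPost | evidence) = 0.00168 / 0.10027 ≈ 0.017.

0.017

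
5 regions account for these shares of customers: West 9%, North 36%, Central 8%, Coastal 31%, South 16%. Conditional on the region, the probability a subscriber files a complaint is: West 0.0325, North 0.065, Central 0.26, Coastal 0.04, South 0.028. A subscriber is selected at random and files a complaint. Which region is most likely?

North

Compute prior × likelihood for every hypothesis:
  West: 0.09 × 0.0325 = 0.002925
  North: 0.36 × 0.065 = 0.0234
  Central: 0.08 × 0.26 = 0.0208
  Coastal: 0.31 × 0.04 = 0.0124
  South: 0.16 × 0.028 = 0.00448
Total = 0.064005.
Largest term belongs to North, so North is most probable.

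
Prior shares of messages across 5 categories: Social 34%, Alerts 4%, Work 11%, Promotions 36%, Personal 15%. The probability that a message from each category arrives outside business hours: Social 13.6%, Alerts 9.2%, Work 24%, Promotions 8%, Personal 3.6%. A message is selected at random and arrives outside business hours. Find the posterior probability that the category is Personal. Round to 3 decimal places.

Prior × likelihood for each hypothesis:
  Social: 0.34 × 0.136 = 0.04624
  Alerts: 0.04 × 0.092 = 0.00368
  Work: 0.11 × 0.24 = 0.0264
  Promotions: 0.36 × 0.08 = 0.0288
  Personal: 0.15 × 0.036 = 0.0054
Total = 0.11052.
P(Personal | evidence) = 0.0054 / 0.11052 ≈ 0.049.

0.049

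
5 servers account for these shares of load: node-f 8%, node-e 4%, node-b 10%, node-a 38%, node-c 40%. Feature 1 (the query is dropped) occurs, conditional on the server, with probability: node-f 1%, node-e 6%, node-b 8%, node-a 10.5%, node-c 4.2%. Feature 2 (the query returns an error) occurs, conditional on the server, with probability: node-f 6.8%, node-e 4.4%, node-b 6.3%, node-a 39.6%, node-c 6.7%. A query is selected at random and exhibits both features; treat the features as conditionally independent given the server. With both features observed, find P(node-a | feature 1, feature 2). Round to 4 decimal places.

0.8983

Compute prior × likelihood for every hypothesis:
  node-f: 0.08 × 0.01 × 0.068 = 0.0000544
  node-e: 0.04 × 0.06 × 0.044 = 0.0001056
  node-b: 0.1 × 0.08 × 0.063 = 0.000504
  node-a: 0.38 × 0.105 × 0.396 = 0.0158004
  node-c: 0.4 × 0.042 × 0.067 = 0.0011256
Normalizing constant = 0.01759.
P(node-a | evidence) = 0.0158004 / 0.01759 ≈ 0.8983.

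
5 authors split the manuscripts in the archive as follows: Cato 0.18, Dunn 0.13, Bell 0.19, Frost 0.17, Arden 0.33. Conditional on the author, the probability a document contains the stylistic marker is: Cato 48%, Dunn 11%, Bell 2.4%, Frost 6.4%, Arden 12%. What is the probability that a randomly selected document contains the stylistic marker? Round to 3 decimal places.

0.156

By Bayes' rule, posterior ∝ prior × likelihood:
  Cato: 0.18 × 0.48 = 0.0864
  Dunn: 0.13 × 0.11 = 0.0143
  Bell: 0.19 × 0.024 = 0.00456
  Frost: 0.17 × 0.064 = 0.01088
  Arden: 0.33 × 0.12 = 0.0396
P(marker) = 0.0864 + 0.0143 + 0.00456 + 0.01088 + 0.0396 = 0.15574 → 0.156.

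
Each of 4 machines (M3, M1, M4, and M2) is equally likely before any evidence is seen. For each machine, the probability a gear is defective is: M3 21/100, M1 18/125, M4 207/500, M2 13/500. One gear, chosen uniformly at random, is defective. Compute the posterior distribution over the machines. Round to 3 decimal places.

M3 0.264, M1 0.181, M4 0.521, M2 0.033

Since the prior is uniform, the posterior is proportional to the likelihood:
  M3: 0.21
  M1: 0.144
  M4: 0.414
  M2: 0.026
Normalizing constant = 0.794.
P(M3 | defective) = 0.21/0.794 ≈ 0.264
P(M1 | defective) = 0.144/0.794 ≈ 0.181
P(M4 | defective) = 0.414/0.794 ≈ 0.521
P(M2 | defective) = 0.026/0.794 ≈ 0.033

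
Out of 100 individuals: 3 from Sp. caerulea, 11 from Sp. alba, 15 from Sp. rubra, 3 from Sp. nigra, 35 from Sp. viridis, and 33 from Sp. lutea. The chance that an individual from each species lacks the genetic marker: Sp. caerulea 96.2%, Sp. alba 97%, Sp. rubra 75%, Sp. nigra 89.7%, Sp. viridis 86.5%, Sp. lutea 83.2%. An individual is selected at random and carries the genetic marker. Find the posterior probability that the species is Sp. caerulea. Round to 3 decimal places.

0.008

Taking complements, P(marker | each) = Sp. caerulea 0.038, Sp. alba 0.03, Sp. rubra 0.25, Sp. nigra 0.103, Sp. viridis 0.135, Sp. lutea 0.168.
Prior × likelihood for each hypothesis:
  Sp. caerulea: 0.03 × 0.038 = 0.00114
  Sp. alba: 0.11 × 0.03 = 0.0033
  Sp. rubra: 0.15 × 0.25 = 0.0375
  Sp. nigra: 0.03 × 0.103 = 0.00309
  Sp. viridis: 0.35 × 0.135 = 0.04725
  Sp. lutea: 0.33 × 0.168 = 0.05544
Normalizing constant = 0.14772.
P(Sp. caerulea | evidence) = 0.00114 / 0.14772 ≈ 0.008.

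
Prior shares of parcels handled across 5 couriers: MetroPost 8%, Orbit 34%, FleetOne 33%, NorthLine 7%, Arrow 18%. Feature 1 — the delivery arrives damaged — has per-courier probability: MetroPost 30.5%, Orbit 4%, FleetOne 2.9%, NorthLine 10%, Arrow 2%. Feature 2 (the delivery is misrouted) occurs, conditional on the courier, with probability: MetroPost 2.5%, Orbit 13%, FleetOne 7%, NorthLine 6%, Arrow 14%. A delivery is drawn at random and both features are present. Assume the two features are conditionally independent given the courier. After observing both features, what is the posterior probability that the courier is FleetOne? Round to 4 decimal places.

Compute prior × likelihood for every hypothesis:
  MetroPost: 0.08 × 0.305 × 0.025 = 0.00061
  Orbit: 0.34 × 0.04 × 0.13 = 0.001768
  FleetOne: 0.33 × 0.029 × 0.07 = 0.0006699
  NorthLine: 0.07 × 0.1 × 0.06 = 0.00042
  Arrow: 0.18 × 0.02 × 0.14 = 0.000504
Total = 0.0039719.
P(FleetOne | evidence) = 0.0006699 / 0.0039719 ≈ 0.1687.

0.1687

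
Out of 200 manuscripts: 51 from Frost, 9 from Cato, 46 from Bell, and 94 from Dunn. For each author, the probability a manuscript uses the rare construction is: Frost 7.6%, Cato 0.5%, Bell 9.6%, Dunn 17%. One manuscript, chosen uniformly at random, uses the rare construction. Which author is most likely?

Dunn

Unnormalized posteriors (prior × likelihood):
  Frost: 0.255 × 0.076 = 0.01938
  Cato: 0.045 × 0.005 = 0.000225
  Bell: 0.23 × 0.096 = 0.02208
  Dunn: 0.47 × 0.17 = 0.0799
Normalizing constant = 0.121585.
Largest term belongs to Dunn, so Dunn is most probable.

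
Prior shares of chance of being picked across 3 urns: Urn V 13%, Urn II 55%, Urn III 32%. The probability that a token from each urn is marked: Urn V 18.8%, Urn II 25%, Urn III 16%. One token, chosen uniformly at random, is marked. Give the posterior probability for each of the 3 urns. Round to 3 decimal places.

Urn V 0.115, Urn II 0.645, Urn III 0.240

Compute prior × likelihood for every hypothesis:
  Urn V: 0.13 × 0.188 = 0.02444
  Urn II: 0.55 × 0.25 = 0.1375
  Urn III: 0.32 × 0.16 = 0.0512
Normalizing constant = 0.21314.
P(Urn V | marked) = 0.02444/0.21314 ≈ 0.115
P(Urn II | marked) = 0.1375/0.21314 ≈ 0.645
P(Urn III | marked) = 0.0512/0.21314 ≈ 0.240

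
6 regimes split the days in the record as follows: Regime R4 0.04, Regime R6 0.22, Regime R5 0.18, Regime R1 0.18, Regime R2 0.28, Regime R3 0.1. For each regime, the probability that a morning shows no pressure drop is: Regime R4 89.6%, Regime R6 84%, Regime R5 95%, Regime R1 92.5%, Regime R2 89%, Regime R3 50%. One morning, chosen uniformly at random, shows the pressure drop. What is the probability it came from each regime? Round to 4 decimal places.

Taking complements, P(drop | each) = Regime R4 0.104, Regime R6 0.16, Regime R5 0.05, Regime R1 0.075, Regime R2 0.11, Regime R3 0.5.
Prior × likelihood for each hypothesis:
  Regime R4: 0.04 × 0.104 = 0.00416
  Regime R6: 0.22 × 0.16 = 0.0352
  Regime R5: 0.18 × 0.05 = 0.009
  Regime R1: 0.18 × 0.075 = 0.0135
  Regime R2: 0.28 × 0.11 = 0.0308
  Regime R3: 0.1 × 0.5 = 0.05
Total = 0.14266.
P(Regime R4 | drop) = 0.00416/0.14266 ≈ 0.0292
P(Regime R6 | drop) = 0.0352/0.14266 ≈ 0.2467
P(Regime R5 | drop) = 0.009/0.14266 ≈ 0.0631
P(Regime R1 | drop) = 0.0135/0.14266 ≈ 0.0946
P(Regime R2 | drop) = 0.0308/0.14266 ≈ 0.2159
P(Regime R3 | drop) = 0.05/0.14266 ≈ 0.3505

Regime R4 0.0292, Regime R6 0.2467, Regime R5 0.0631, Regime R1 0.0946, Regime R2 0.2159, Regime R3 0.3505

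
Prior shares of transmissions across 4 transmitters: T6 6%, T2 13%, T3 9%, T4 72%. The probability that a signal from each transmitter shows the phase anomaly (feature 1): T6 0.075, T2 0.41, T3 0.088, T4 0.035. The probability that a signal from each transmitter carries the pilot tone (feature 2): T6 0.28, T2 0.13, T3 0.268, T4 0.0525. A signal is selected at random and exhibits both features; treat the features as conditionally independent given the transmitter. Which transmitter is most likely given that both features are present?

T2

By Bayes' rule, posterior ∝ prior × likelihood:
  T6: 0.06 × 0.075 × 0.28 = 0.00126
  T2: 0.13 × 0.41 × 0.13 = 0.006929
  T3: 0.09 × 0.088 × 0.268 = 0.00212256
  T4: 0.72 × 0.035 × 0.0525 = 0.001323
Sum = 0.01163456.
Largest term belongs to T2, so T2 is most probable.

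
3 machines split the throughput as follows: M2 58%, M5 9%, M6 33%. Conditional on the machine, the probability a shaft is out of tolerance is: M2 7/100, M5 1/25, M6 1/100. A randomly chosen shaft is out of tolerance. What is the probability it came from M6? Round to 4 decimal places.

0.0695

Prior × likelihood for each hypothesis:
  M2: 0.58 × 0.07 = 0.0406
  M5: 0.09 × 0.04 = 0.0036
  M6: 0.33 × 0.01 = 0.0033
Sum = 0.0475.
P(M6 | evidence) = 0.0033 / 0.0475 ≈ 0.0695.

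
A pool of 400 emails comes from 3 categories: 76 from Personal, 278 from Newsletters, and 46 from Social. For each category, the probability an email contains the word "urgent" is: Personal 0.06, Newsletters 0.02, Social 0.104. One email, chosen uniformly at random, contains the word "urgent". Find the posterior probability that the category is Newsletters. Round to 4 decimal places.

Compute prior × likelihood for every hypothesis:
  Personal: 0.19 × 0.06 = 0.0114
  Newsletters: 0.695 × 0.02 = 0.0139
  Social: 0.115 × 0.104 = 0.01196
Sum = 0.03726.
P(Newsletters | evidence) = 0.0139 / 0.03726 ≈ 0.3731.

0.3731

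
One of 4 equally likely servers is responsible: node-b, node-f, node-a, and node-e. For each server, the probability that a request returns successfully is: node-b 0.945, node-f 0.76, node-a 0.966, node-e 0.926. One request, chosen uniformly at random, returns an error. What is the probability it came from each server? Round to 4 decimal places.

node-b 0.1365, node-f 0.5955, node-a 0.0844, node-e 0.1836

Taking complements, P(error | each) = node-b 0.055, node-f 0.24, node-a 0.034, node-e 0.074.
Since the prior is uniform, the posterior is proportional to the likelihood:
  node-b: 0.055
  node-f: 0.24
  node-a: 0.034
  node-e: 0.074
Sum = 0.403.
P(node-b | error) = 0.055/0.403 ≈ 0.1365
P(node-f | error) = 0.24/0.403 ≈ 0.5955
P(node-a | error) = 0.034/0.403 ≈ 0.0844
P(node-e | error) = 0.074/0.403 ≈ 0.1836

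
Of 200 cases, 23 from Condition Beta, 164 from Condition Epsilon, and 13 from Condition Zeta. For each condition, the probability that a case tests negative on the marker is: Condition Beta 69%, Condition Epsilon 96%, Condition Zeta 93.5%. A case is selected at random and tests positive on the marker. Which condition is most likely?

Taking complements, P(marker-positive | each) = Condition Beta 0.31, Condition Epsilon 0.04, Condition Zeta 0.065.
Prior × likelihood for each hypothesis:
  Condition Beta: 0.115 × 0.31 = 0.03565
  Condition Epsilon: 0.82 × 0.04 = 0.0328
  Condition Zeta: 0.065 × 0.065 = 0.004225
Total = 0.072675.
Largest term belongs to Condition Beta, so Condition Beta is most probable.

Condition Beta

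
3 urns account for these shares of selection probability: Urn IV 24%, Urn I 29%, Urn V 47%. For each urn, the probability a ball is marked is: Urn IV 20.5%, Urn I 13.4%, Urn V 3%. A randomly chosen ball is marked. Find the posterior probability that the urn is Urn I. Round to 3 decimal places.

Compute prior × likelihood for every hypothesis:
  Urn IV: 0.24 × 0.205 = 0.0492
  Urn I: 0.29 × 0.134 = 0.03886
  Urn V: 0.47 × 0.03 = 0.0141
Total = 0.10216.
P(Urn I | evidence) = 0.03886 / 0.10216 ≈ 0.380.

0.380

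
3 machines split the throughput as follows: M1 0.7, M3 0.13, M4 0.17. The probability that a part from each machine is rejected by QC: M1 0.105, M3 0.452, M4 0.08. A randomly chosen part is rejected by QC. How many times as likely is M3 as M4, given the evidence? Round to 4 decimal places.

4.3206

By Bayes' rule, posterior ∝ prior × likelihood:
  M1: 0.7 × 0.105 = 0.0735
  M3: 0.13 × 0.452 = 0.05876
  M4: 0.17 × 0.08 = 0.0136
Sum = 0.14586.
The ratio is 0.05876 / 0.0136 (the normalizer cancels) = 4.3206.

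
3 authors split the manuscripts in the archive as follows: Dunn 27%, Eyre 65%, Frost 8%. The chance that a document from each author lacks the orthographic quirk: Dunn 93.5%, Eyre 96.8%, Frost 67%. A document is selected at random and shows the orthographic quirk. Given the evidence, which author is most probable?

Taking complements, P(quirk | each) = Dunn 0.065, Eyre 0.032, Frost 0.33.
By Bayes' rule, posterior ∝ prior × likelihood:
  Dunn: 0.27 × 0.065 = 0.01755
  Eyre: 0.65 × 0.032 = 0.0208
  Frost: 0.08 × 0.33 = 0.0264
Total = 0.06475.
Largest term belongs to Frost, so Frost is most probable.

Frost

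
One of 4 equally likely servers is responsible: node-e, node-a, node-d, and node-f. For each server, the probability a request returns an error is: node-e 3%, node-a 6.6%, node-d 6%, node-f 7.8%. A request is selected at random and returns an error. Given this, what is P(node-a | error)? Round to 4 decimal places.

0.2821

Since the prior is uniform, the posterior is proportional to the likelihood:
  node-e: 0.03
  node-a: 0.066
  node-d: 0.06
  node-f: 0.078
Normalizing constant = 0.234.
P(node-a | evidence) = 0.066 / 0.234 ≈ 0.2821.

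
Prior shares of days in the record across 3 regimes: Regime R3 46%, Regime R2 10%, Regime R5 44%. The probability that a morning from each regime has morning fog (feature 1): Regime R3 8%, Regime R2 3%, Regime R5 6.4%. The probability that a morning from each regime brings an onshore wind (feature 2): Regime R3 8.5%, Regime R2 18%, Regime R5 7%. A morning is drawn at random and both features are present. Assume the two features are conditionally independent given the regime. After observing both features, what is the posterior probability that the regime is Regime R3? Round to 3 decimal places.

Compute prior × likelihood for every hypothesis:
  Regime R3: 0.46 × 0.08 × 0.085 = 0.003128
  Regime R2: 0.1 × 0.03 × 0.18 = 0.00054
  Regime R5: 0.44 × 0.064 × 0.07 = 0.0019712
Normalizing constant = 0.0056392.
P(Regime R3 | evidence) = 0.003128 / 0.0056392 ≈ 0.555.

0.555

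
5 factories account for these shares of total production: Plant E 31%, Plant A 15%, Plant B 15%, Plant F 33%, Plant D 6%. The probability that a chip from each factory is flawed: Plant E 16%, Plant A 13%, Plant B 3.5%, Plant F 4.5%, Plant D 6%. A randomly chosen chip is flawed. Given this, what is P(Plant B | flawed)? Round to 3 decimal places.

0.057

By Bayes' rule, posterior ∝ prior × likelihood:
  Plant E: 0.31 × 0.16 = 0.0496
  Plant A: 0.15 × 0.13 = 0.0195
  Plant B: 0.15 × 0.035 = 0.00525
  Plant F: 0.33 × 0.045 = 0.01485
  Plant D: 0.06 × 0.06 = 0.0036
Total = 0.0928.
P(Plant B | evidence) = 0.00525 / 0.0928 ≈ 0.057.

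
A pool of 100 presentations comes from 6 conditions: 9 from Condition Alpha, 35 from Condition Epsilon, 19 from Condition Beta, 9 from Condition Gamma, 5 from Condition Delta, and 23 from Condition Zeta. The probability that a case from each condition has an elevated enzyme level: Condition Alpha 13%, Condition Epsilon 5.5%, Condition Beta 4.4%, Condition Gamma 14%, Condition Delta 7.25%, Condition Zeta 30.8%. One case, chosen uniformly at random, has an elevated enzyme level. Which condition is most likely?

Prior × likelihood for each hypothesis:
  Condition Alpha: 0.09 × 0.13 = 0.0117
  Condition Epsilon: 0.35 × 0.055 = 0.01925
  Condition Beta: 0.19 × 0.044 = 0.00836
  Condition Gamma: 0.09 × 0.14 = 0.0126
  Condition Delta: 0.05 × 0.0725 = 0.003625
  Condition Zeta: 0.23 × 0.308 = 0.07084
Total = 0.126375.
Largest term belongs to Condition Zeta, so Condition Zeta is most probable.

Condition Zeta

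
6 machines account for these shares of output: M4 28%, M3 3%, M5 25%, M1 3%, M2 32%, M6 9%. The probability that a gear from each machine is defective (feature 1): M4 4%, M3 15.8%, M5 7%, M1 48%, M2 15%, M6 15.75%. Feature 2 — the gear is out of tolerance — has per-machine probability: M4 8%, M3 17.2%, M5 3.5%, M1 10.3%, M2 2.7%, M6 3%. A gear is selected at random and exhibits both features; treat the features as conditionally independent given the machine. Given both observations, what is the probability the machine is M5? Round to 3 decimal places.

By Bayes' rule, posterior ∝ prior × likelihood:
  M4: 0.28 × 0.04 × 0.08 = 0.000896
  M3: 0.03 × 0.158 × 0.172 = 0.00081528
  M5: 0.25 × 0.07 × 0.035 = 0.0006125
  M1: 0.03 × 0.48 × 0.103 = 0.0014832
  M2: 0.32 × 0.15 × 0.027 = 0.001296
  M6: 0.09 × 0.1575 × 0.03 = 0.00042525
Total = 0.00552823.
P(M5 | evidence) = 0.0006125 / 0.00552823 ≈ 0.111.

0.111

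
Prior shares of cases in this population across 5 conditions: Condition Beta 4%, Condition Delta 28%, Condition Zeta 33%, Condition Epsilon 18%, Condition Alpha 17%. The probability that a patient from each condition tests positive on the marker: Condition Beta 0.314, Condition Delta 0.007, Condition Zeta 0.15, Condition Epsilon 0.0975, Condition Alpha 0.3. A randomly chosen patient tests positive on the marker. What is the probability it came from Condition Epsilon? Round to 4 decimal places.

0.1324

Unnormalized posteriors (prior × likelihood):
  Condition Beta: 0.04 × 0.314 = 0.01256
  Condition Delta: 0.28 × 0.007 = 0.00196
  Condition Zeta: 0.33 × 0.15 = 0.0495
  Condition Epsilon: 0.18 × 0.0975 = 0.01755
  Condition Alpha: 0.17 × 0.3 = 0.051
Total = 0.13257.
P(Condition Epsilon | evidence) = 0.01755 / 0.13257 ≈ 0.1324.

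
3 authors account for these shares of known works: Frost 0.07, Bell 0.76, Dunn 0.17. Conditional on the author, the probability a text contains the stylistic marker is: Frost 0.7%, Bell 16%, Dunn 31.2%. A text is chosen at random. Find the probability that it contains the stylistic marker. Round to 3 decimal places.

0.175

By Bayes' rule, posterior ∝ prior × likelihood:
  Frost: 0.07 × 0.007 = 0.00049
  Bell: 0.76 × 0.16 = 0.1216
  Dunn: 0.17 × 0.312 = 0.05304
P(marker) = 0.00049 + 0.1216 + 0.05304 = 0.17513 → 0.175.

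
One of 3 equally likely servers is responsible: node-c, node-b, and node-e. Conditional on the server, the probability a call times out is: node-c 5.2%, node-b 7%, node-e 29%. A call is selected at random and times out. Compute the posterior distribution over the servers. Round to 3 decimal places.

With a uniform prior (1/3 each), posterior ∝ likelihood:
  node-c: 0.052
  node-b: 0.07
  node-e: 0.29
Sum = 0.412.
P(node-c | timeout) = 0.052/0.412 ≈ 0.126
P(node-b | timeout) = 0.07/0.412 ≈ 0.170
P(node-e | timeout) = 0.29/0.412 ≈ 0.704
(Check: 0.126+0.170+0.704 = 1.000.)

node-c 0.126, node-b 0.170, node-e 0.704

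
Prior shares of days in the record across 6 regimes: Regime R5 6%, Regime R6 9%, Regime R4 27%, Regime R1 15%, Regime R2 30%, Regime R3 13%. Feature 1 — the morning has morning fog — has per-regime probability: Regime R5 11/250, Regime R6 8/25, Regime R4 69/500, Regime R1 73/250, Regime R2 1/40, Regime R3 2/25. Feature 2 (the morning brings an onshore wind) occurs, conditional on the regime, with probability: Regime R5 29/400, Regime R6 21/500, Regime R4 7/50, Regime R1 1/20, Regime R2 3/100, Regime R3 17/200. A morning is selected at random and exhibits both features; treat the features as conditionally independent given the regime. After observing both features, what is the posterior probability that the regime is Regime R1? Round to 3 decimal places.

By Bayes' rule, posterior ∝ prior × likelihood:
  Regime R5: 0.06 × 0.044 × 0.0725 = 0.0001914
  Regime R6: 0.09 × 0.32 × 0.042 = 0.0012096
  Regime R4: 0.27 × 0.138 × 0.14 = 0.0052164
  Regime R1: 0.15 × 0.292 × 0.05 = 0.00219
  Regime R2: 0.3 × 0.025 × 0.03 = 0.000225
  Regime R3: 0.13 × 0.08 × 0.085 = 0.000884
Total = 0.0099164.
P(Regime R1 | evidence) = 0.00219 / 0.0099164 ≈ 0.221.

0.221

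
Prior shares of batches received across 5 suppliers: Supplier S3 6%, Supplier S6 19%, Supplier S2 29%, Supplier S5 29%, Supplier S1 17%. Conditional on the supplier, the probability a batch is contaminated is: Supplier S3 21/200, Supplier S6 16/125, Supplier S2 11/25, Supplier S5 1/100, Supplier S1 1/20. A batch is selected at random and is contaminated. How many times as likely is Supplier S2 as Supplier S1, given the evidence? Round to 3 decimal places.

Compute prior × likelihood for every hypothesis:
  Supplier S3: 0.06 × 0.105 = 0.0063
  Supplier S6: 0.19 × 0.128 = 0.02432
  Supplier S2: 0.29 × 0.44 = 0.1276
  Supplier S5: 0.29 × 0.01 = 0.0029
  Supplier S1: 0.17 × 0.05 = 0.0085
Normalizing constant = 0.16962.
The ratio is 0.1276 / 0.0085 (the normalizer cancels) = 15.012.

15.012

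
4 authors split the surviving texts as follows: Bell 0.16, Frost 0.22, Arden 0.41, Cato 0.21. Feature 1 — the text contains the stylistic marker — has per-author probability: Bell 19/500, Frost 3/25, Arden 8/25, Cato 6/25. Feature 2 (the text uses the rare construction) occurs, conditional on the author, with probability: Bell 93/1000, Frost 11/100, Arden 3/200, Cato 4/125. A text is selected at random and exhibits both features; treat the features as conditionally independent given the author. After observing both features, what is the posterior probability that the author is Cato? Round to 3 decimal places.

Prior × likelihood for each hypothesis:
  Bell: 0.16 × 0.038 × 0.093 = 0.00056544
  Frost: 0.22 × 0.12 × 0.11 = 0.002904
  Arden: 0.41 × 0.32 × 0.015 = 0.001968
  Cato: 0.21 × 0.24 × 0.032 = 0.0016128
Normalizing constant = 0.00705024.
P(Cato | evidence) = 0.0016128 / 0.00705024 ≈ 0.229.

0.229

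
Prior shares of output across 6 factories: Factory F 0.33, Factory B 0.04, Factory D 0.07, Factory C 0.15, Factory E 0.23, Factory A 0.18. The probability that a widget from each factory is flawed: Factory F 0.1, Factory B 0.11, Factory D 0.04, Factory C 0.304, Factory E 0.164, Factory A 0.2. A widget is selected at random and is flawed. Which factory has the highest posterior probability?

Factory C

Compute prior × likelihood for every hypothesis:
  Factory F: 0.33 × 0.1 = 0.033
  Factory B: 0.04 × 0.11 = 0.0044
  Factory D: 0.07 × 0.04 = 0.0028
  Factory C: 0.15 × 0.304 = 0.0456
  Factory E: 0.23 × 0.164 = 0.03772
  Factory A: 0.18 × 0.2 = 0.036
Sum = 0.15952.
Largest term belongs to Factory C, so Factory C is most probable.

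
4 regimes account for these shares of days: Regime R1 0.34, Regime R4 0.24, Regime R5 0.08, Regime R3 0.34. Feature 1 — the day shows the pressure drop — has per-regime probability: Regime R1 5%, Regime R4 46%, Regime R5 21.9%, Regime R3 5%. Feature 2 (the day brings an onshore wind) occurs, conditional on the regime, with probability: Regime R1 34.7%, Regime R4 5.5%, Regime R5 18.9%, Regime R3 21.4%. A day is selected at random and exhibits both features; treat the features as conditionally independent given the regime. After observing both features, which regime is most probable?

Regime R4

By Bayes' rule, posterior ∝ prior × likelihood:
  Regime R1: 0.34 × 0.05 × 0.347 = 0.005899
  Regime R4: 0.24 × 0.46 × 0.055 = 0.006072
  Regime R5: 0.08 × 0.219 × 0.189 = 0.00331128
  Regime R3: 0.34 × 0.05 × 0.214 = 0.003638
Normalizing constant = 0.01892028.
Largest term belongs to Regime R4, so Regime R4 is most probable.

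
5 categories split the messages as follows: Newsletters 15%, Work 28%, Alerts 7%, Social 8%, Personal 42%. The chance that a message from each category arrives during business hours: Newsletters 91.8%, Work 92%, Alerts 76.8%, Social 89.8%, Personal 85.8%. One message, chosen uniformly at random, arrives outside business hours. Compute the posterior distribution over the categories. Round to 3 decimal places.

Taking complements, P(off-hours | each) = Newsletters 0.082, Work 0.08, Alerts 0.232, Social 0.102, Personal 0.142.
Prior × likelihood for each hypothesis:
  Newsletters: 0.15 × 0.082 = 0.0123
  Work: 0.28 × 0.08 = 0.0224
  Alerts: 0.07 × 0.232 = 0.01624
  Social: 0.08 × 0.102 = 0.00816
  Personal: 0.42 × 0.142 = 0.05964
Normalizing constant = 0.11874.
P(Newsletters | off-hours) = 0.0123/0.11874 ≈ 0.104
P(Work | off-hours) = 0.0224/0.11874 ≈ 0.189
P(Alerts | off-hours) = 0.01624/0.11874 ≈ 0.137
P(Social | off-hours) = 0.00816/0.11874 ≈ 0.069
P(Personal | off-hours) = 0.05964/0.11874 ≈ 0.502
(Check: 0.104+0.189+0.137+0.069+0.502 = 1.001.)

Newsletters 0.104, Work 0.189, Alerts 0.137, Social 0.069, Personal 0.502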